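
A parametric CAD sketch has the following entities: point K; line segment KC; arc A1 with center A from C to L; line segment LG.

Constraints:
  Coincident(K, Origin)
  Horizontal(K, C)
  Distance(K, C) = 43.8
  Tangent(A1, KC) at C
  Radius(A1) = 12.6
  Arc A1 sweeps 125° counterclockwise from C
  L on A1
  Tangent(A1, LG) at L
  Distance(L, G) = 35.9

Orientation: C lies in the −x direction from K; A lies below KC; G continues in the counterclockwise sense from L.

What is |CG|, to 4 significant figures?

50.29

On A1, C sits at bearing 90° from A; a 125° counterclockwise sweep puts L at bearing 215°, so L = A + 12.6·(cos 215°, sin 215°) = (-54.12, -19.83). A1 meets LG tangentially, so AL is at right angles to LG, so LG runs along (−sin 215°, cos 215°); with |LG| = 35.9, G = (-33.53, -49.23). Then |CG| = |G − C| = 50.29.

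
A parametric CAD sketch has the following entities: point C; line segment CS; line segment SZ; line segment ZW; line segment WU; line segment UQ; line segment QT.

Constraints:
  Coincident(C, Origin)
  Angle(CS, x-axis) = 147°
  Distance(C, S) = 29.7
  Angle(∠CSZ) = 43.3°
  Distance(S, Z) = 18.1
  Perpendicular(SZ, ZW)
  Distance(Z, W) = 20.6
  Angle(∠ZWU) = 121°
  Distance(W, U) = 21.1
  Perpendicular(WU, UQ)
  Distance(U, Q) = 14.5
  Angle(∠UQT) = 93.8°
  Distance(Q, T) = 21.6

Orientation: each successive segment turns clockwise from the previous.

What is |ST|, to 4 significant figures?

12.28

C is at the origin; CS runs at 147.0° with length 29.7, so S = (-24.91, 16.18). ∠CSZ = 43.3° gives SZ at 10.30° from the x-axis; with |SZ| = 18.1, Z = (-7.100, 19.41). SZ is perpendicular to ZW, so ZW runs at -79.70°; with |ZW| = 20.6, W = (-3.417, -0.8559). ∠ZWU = 121.0° gives WU at -138.7° from the x-axis; with |WU| = 21.1, U = (-19.27, -14.78). The perpendicularity gives UQ at right angles to WU, so UQ runs at 131.3°; with |UQ| = 14.5, Q = (-28.84, -3.889). ∠UQT = 93.8° gives QT at 45.10° from the x-axis; with |QT| = 21.6, T = (-13.59, 11.41). Then |ST| = |T − S| = 12.28.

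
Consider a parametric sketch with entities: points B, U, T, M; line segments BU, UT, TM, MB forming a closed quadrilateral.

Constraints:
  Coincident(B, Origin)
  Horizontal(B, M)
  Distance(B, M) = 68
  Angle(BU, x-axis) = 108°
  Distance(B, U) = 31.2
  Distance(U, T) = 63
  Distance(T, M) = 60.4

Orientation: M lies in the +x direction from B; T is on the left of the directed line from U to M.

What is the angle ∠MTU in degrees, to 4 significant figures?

84.66°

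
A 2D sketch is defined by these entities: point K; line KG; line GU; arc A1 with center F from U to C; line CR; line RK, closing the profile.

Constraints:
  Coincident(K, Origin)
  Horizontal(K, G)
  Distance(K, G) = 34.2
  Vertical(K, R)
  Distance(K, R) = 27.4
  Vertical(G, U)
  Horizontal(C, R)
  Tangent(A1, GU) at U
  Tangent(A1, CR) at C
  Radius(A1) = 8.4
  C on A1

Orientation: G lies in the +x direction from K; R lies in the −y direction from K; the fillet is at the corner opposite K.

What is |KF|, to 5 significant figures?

32.041

K and R share the same x with |KR| = 27.4 and R on the −y side, so R = (0.0000, -27.400). The virtual corner opposite K is at (34.200, -27.400). Since A1 is tangent to GU there, FU ⟂ GU and the tangent condition forces FC to be normal to CR, with radius 8.4, so the center F sits 8.4 in from both sides at F = (25.800, -19.000). Then |KF| = |F − K| = 32.041.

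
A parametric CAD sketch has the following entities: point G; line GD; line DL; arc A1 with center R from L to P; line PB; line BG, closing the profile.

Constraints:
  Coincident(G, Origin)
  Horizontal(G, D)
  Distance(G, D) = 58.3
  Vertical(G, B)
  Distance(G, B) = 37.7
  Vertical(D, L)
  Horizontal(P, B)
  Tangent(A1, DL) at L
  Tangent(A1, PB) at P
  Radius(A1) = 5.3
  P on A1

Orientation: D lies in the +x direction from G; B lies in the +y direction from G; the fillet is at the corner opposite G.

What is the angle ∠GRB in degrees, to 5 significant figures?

37.149°

G is at the origin; G and D share the same y with |GD| = 58.3 and D on the +x side, so D = (58.300, 0.0000). G and B share the same x with |GB| = 37.7 and B on the +y side, so B = (0.0000, 37.700). The virtual corner opposite G is at (58.300, 37.700). The tangent condition forces RL to be normal to DL and since A1 is tangent to PB there, RP ⟂ PB, with radius 5.3, so the center R sits 5.3 in from both sides at R = (53.000, 32.400). Then cos ∠GRB = RG·RB / (|RG||RB|), giving 37.149°.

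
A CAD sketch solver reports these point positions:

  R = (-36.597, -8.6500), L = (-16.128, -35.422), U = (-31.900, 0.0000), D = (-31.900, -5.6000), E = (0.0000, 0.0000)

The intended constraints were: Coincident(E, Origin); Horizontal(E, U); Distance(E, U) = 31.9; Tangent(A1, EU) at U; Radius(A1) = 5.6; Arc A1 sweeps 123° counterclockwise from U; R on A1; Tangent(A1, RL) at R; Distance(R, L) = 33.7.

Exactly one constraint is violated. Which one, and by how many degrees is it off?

Tangent(A1, RL) at R — off by 4.40°.

E = (0.00, 0.00) ✓; E.y = 0.00, U.y = 0.00 ✓; |EU| = 31.90 ✓; ∠(DU, UE) = 90.00° ✓; |DU| = 5.600 ✓; bearing(D→R) − bearing(D→U) = 123.0° ✓; |DR| = 5.600 ✓; ∠(DR, RL) = 85.60° ✗; |RL| = 33.70 ✓.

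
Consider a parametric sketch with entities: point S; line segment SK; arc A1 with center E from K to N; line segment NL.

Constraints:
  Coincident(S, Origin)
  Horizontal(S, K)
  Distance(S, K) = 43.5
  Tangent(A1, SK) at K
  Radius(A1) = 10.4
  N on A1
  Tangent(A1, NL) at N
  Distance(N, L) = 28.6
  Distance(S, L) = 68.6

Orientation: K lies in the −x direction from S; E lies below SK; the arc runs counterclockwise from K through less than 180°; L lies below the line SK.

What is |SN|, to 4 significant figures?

54.57

Checks: |EN| = 10.40 ✓; ∠(EN, NL) = 90.00° ✓; |NL| = 28.60 ✓; |SL| = 68.60 ✓.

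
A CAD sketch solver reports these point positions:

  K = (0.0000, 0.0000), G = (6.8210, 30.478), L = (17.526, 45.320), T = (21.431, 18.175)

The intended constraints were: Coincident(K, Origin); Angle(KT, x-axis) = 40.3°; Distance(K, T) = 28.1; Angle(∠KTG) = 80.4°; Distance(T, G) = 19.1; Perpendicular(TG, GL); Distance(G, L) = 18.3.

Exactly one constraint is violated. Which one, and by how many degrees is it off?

Perpendicular(TG, GL) — off by 4.30°.

K = (0.00, 0.00) ✓; KT at 40.30° ✓; |KT| = 28.10 ✓; ∠KTG = 80.40° ✓; |TG| = 19.10 ✓; ∠(TG, GL) = 85.70° ✗; |GL| = 18.30 ✓.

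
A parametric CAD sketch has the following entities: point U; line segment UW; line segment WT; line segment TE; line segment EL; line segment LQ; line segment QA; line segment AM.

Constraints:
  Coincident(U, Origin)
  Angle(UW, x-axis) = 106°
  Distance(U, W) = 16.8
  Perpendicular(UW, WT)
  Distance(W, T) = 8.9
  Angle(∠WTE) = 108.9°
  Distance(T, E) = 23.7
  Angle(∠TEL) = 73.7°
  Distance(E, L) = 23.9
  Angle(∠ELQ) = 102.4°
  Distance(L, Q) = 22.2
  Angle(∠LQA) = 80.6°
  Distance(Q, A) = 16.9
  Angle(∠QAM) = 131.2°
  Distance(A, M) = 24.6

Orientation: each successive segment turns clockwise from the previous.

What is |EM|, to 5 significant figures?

7.2829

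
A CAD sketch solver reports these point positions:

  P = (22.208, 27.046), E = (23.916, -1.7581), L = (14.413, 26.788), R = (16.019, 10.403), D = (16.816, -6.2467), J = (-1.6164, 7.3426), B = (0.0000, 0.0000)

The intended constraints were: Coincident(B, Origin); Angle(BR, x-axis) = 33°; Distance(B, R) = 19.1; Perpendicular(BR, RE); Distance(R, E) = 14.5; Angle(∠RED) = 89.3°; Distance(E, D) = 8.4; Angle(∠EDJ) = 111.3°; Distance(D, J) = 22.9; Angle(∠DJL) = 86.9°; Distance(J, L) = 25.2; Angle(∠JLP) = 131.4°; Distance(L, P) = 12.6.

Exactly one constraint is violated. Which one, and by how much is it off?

Distance(L, P) = 12.6 — off by 4.80.

B = (0.00, 0.00) ✓; BR at 33.00° ✓; |BR| = 19.10 ✓; ∠(BR, RE) = 90.00° ✓; |RE| = 14.50 ✓; ∠RED = 89.30° ✓; |ED| = 8.400 ✓; ∠EDJ = 111.3° ✓; |DJ| = 22.90 ✓; ∠DJL = 86.90° ✓; |JL| = 25.20 ✓; ∠JLP = 131.4° ✓; |LP| = 7.799 ✗.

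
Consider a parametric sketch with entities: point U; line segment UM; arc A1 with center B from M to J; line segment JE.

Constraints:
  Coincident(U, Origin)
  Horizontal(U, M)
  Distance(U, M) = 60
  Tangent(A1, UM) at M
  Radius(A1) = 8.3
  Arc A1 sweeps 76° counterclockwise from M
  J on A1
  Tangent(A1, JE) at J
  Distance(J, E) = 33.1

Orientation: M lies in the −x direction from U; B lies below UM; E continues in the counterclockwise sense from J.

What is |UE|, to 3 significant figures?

85.2

On A1, M sits at bearing 90° from B; a 76° counterclockwise sweep puts J at bearing 166°, so J = B + 8.3·(cos 166°, sin 166°) = (-68.1, -6.29). Since A1 is tangent to JE there, BJ ⟂ JE, so JE runs along (−sin 166°, cos 166°); with |JE| = 33.1, E = (-76.1, -38.4). Then |UE| = |E − U| = 85.2.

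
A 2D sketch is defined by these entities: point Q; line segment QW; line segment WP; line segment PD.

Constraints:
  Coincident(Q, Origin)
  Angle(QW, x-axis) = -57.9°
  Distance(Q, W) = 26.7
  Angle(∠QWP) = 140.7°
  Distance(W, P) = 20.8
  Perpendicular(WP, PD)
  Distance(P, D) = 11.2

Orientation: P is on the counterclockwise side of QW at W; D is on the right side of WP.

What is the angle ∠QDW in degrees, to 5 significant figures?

5.8368°

Q is at the origin; QW runs at -57.9° with length 26.7, so W = 26.7·(cos -57.9°, sin -57.9°) = (14.188, -22.618). ∠QWP = 140.7°, so WP runs at -57.9° + (180° − 140.7°) = -18.600° from the x-axis; with |WP| = 20.8, P = W + 20.8·(cos -18.600°, sin -18.600°) = (33.902, -29.253). The perpendicularity gives PD at right angles to WP; with |PD| = 11.2 on the right of WP, D = P + 11.2·(-0.31896, -0.94777) = (30.330, -39.868). Then cos ∠QDW = DQ·DW / (|DQ||DW|), giving 5.8368°.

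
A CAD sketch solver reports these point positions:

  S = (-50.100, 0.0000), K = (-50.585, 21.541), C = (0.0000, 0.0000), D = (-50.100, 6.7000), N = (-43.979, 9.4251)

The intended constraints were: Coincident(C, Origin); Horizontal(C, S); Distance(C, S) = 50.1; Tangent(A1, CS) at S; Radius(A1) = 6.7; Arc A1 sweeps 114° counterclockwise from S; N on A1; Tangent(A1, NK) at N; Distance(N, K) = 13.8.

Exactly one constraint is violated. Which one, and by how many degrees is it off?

Tangent(A1, NK) at N — off by 4.60°.

C = (0.00, 0.00) ✓; C.y = 0.00, S.y = 0.00 ✓; |CS| = 50.10 ✓; ∠(DS, SC) = 90.00° ✓; |DS| = 6.700 ✓; bearing(D→N) − bearing(D→S) = 114.0° ✓; |DN| = 6.700 ✓; ∠(DN, NK) = 85.40° ✗; |NK| = 13.80 ✓.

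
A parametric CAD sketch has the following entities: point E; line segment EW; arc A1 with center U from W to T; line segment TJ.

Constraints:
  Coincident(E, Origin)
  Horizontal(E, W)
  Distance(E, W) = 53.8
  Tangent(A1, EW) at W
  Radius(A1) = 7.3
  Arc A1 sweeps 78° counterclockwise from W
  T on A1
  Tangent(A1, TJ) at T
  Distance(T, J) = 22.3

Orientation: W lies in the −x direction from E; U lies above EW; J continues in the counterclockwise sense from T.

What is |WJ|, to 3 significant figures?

30.0

E is at the origin; EW is horizontal with |EW| = 53.8 and W on the −x side, so W = (-53.8, 0.00). Since A1 is tangent to EW there, UW ⟂ EW, so U = W + (0, 7.3) = (-53.8, 7.30). On A1, W sits at bearing -90° from U; a 78° counterclockwise sweep puts T at bearing -12°, so T = U + 7.3·(cos -12°, sin -12°) = (-46.7, 5.78). Tangency of A1 to TJ means the radius UT is perpendicular to TJ, so TJ runs along (−sin -12°, cos -12°); with |TJ| = 22.3, J = (-42.0, 27.6). Then |WJ| = |J − W| = 30.0.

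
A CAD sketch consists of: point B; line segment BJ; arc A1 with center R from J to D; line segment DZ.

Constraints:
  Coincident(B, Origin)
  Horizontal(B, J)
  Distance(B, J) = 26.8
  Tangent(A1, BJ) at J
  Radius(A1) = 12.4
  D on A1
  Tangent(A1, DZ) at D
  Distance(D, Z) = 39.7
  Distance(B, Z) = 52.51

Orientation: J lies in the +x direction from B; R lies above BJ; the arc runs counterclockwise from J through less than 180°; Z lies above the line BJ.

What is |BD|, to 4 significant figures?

41.68

Checks: |BJ| = 26.80 ✓; |RD| = 12.40 ✓; ∠(RD, DZ) = 90.00° ✓; |DZ| = 39.70 ✓; |BZ| = 52.51 ✓.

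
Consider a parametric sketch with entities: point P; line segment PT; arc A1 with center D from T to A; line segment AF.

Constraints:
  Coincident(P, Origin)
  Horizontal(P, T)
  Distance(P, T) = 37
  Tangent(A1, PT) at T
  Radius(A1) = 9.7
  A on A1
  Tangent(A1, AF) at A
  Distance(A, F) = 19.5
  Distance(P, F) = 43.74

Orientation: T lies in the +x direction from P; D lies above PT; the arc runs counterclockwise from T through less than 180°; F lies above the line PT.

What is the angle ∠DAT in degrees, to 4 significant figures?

24.01°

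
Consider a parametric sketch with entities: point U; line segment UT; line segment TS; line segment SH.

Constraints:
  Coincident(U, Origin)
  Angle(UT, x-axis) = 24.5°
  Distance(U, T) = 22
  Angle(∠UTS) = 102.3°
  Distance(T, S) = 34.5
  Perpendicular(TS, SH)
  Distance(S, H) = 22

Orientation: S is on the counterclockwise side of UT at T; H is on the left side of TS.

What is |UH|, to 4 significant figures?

39.19

∠UTS = 102.3°, so TS runs at 24.5° + (180° − 102.3°) = 102.2° from the x-axis; with |TS| = 34.5, S = T + 34.5·(cos 102.2°, sin 102.2°) = (12.73, 42.84). TS ⟂ SH; with |SH| = 22.0 on the left of TS, H = S + 22.0·(-0.9774, -0.2113) = (-8.775, 38.19). Then |UH| = |H − U| = 39.19.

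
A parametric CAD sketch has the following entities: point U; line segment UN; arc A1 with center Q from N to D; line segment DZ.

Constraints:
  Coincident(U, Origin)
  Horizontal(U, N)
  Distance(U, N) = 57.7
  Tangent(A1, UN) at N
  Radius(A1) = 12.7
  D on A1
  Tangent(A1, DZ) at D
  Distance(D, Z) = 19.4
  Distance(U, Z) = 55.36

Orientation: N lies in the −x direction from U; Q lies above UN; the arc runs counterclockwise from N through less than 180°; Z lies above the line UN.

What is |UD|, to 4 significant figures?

46.77

U is at the origin; UN is horizontal with |UN| = 57.7 and N on the −x side, so N = (-57.70, 0.000). The tangent condition forces QN to be normal to UN, so Q = N + (0, 12.7) = (-57.70, 12.70). Since QD ⟂ DZ (tangency), |QZ| = √(12.7² + 19.4²) = 23.19 regardless of where D sits on A1. So Z lies on both circle(U, 55.36) and circle(Q, 23.19); the above-UN intersection is Z = (-45.07, 32.15). D is the foot of the tangent from Z: D = (-45.00, 12.75).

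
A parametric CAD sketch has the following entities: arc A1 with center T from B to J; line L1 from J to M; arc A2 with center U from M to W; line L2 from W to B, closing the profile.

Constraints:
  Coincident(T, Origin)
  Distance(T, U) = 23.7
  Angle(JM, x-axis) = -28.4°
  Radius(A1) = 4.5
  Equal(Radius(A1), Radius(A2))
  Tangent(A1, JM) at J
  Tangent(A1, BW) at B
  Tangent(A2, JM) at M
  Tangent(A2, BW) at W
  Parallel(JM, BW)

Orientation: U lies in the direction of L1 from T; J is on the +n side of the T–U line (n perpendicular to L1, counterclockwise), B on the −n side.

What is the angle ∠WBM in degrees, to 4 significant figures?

20.79°

Tangency of A1 to both parallel lines with radius 4.5 puts J and B at T ± 4.5·n: J = (2.140, 3.958), B = (-2.140, -3.958). Equal radii place M and W the same way about U: M = U + 4.5·n = (22.99, -7.314), W = U − 4.5·n = (18.71, -15.23). Then cos ∠WBM = BW·BM / (|BW||BM|), giving 20.79°.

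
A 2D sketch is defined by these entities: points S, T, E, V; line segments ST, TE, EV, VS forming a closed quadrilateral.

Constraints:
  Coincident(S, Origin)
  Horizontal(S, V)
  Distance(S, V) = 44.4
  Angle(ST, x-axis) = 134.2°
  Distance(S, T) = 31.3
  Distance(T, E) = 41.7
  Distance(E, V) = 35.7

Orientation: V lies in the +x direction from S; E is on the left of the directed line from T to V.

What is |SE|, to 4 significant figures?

32.50

Checks: |TE| = 41.70 ✓; |EV| = 35.70 ✓.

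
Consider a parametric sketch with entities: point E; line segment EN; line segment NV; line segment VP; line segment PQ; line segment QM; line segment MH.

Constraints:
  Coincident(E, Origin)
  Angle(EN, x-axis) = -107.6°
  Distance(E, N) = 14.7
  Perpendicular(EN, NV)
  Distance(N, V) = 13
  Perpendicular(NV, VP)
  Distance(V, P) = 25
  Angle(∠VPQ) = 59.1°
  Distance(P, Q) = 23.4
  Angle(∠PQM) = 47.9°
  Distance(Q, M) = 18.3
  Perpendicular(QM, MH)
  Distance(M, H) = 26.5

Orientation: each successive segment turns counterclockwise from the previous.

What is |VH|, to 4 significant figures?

33.38

∠PQM = 47.9° gives QM at -34.60° from the x-axis; with |QM| = 18.3, M = (7.797, -9.888). The perpendicularity gives MH at right angles to QM, so MH runs at 55.40°; with |MH| = 26.5, H = (22.84, 11.93). Then |VH| = |H − V| = 33.38.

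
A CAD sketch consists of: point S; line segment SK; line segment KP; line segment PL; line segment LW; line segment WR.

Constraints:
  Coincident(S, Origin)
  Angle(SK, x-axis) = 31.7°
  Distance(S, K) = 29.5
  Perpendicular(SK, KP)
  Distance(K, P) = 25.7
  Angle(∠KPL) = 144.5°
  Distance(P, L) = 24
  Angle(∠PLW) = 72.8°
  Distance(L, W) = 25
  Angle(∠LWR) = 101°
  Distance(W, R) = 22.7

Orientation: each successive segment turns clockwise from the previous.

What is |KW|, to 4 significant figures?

38.58

S is at the origin; SK runs at 31.7° with length 29.5, so K = (25.10, 15.50). SK ⟂ KP, so KP runs at -58.30°; with |KP| = 25.7, P = (38.60, -6.364). ∠KPL = 144.5° gives PL at -93.80° from the x-axis; with |PL| = 24.0, L = (37.01, -30.31). ∠PLW = 72.8° gives LW at 159.0° from the x-axis; with |LW| = 25.0, W = (13.67, -21.35). Then |KW| = |W − K| = 38.58.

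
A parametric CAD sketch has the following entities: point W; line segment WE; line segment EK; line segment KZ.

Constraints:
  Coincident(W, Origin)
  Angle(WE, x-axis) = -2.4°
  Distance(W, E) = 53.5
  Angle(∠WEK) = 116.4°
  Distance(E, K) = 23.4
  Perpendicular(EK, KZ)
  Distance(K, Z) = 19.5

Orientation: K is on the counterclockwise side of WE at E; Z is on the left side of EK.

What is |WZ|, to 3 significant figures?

55.1

W is at the origin; WE runs at -2.4° with length 53.5, so E = 53.5·(cos -2.4°, sin -2.4°) = (53.5, -2.24). ∠WEK = 116.4°, so EK runs at -2.4° + (180° − 116.4°) = 61.2° from the x-axis; with |EK| = 23.4, K = E + 23.4·(cos 61.2°, sin 61.2°) = (64.7, 18.3). EK is perpendicular to KZ; with |KZ| = 19.5 on the left of EK, Z = K + 19.5·(-0.876, 0.482) = (47.6, 27.7). Then |WZ| = |Z − W| = 55.1.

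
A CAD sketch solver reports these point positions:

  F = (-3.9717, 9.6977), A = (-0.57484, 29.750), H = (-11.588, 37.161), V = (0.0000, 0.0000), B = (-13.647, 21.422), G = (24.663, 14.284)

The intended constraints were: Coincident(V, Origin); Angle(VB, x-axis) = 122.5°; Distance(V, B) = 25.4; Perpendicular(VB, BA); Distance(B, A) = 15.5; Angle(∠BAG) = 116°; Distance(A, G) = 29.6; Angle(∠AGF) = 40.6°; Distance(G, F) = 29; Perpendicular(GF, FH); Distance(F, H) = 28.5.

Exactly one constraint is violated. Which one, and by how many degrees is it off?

Perpendicular(GF, FH) — off by 6.40°.

V = (0.00, 0.00) ✓; VB at 122.5° ✓; |VB| = 25.40 ✓; ∠(VB, BA) = 90.00° ✓; |BA| = 15.50 ✓; ∠BAG = 116.0° ✓; |AG| = 29.60 ✓; ∠AGF = 40.60° ✓; |GF| = 29.00 ✓; ∠(GF, FH) = 83.60° ✗; |FH| = 28.50 ✓.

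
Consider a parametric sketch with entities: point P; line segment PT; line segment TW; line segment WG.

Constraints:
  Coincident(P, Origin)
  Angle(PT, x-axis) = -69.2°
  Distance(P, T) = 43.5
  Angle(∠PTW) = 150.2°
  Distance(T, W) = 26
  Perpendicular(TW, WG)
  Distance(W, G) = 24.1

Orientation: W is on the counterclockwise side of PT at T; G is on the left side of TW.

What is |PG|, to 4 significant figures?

63.80

P is at the origin; PT runs at -69.2° with length 43.5, so T = 43.5·(cos -69.2°, sin -69.2°) = (15.45, -40.66). ∠PTW = 150.2°, so TW runs at -69.2° + (180° − 150.2°) = -39.40° from the x-axis; with |TW| = 26.0, W = T + 26.0·(cos -39.40°, sin -39.40°) = (35.54, -57.17). The perpendicularity gives WG at right angles to TW; with |WG| = 24.1 on the left of TW, G = W + 24.1·(0.6347, 0.7727) = (50.84, -38.55). Then |PG| = |G − P| = 63.80.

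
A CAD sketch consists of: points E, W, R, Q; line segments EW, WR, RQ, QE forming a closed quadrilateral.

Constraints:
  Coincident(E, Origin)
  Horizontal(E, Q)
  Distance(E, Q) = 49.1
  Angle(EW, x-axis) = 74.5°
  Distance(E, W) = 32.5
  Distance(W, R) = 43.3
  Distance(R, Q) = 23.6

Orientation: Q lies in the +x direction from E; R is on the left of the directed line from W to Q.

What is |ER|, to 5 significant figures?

56.402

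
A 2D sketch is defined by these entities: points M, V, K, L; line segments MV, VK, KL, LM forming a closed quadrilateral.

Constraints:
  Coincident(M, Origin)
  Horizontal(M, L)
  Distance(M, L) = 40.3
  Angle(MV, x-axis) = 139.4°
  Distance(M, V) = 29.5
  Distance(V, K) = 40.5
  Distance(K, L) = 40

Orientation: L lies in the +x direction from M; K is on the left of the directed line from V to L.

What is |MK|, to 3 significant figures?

35.7

M is at the origin; M and L share the same y with |ML| = 40.3 and L in +x, so L = (40.3, 0). MV runs at 139.4° with |MV| = 29.5, so V = (-22.4, 19.2). K is determined by |VK| = 40.5 and |KL| = 40.0 together: it lies at the intersection of circle(V, 40.5) and circle(L, 40.0). With |VL| = 65.6, the foot of the radical line on VL is 33.1 from V and the perpendicular offset is √(40.5² − 33.1²) = 23.3. Taking the left-of-VL solution: K = (16.1, 31.8).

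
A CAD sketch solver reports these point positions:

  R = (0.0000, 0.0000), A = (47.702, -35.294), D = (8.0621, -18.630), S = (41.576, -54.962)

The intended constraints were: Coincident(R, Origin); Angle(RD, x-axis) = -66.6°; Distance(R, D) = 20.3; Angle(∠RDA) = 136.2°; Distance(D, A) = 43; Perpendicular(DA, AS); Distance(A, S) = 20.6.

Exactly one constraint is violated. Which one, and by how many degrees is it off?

Perpendicular(DA, AS) — off by 5.50°.

R = (0.00, 0.00) ✓; RD at -66.60° ✓; |RD| = 20.30 ✓; ∠RDA = 136.2° ✓; |DA| = 43.00 ✓; ∠(DA, AS) = 84.50° ✗; |AS| = 20.60 ✓.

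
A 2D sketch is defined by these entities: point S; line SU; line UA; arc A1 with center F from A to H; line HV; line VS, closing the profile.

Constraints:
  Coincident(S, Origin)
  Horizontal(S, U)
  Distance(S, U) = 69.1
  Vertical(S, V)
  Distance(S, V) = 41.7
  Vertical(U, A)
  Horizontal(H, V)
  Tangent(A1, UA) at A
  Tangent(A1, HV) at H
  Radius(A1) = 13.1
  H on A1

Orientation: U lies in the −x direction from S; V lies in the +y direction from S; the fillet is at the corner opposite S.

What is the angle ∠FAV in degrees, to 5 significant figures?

10.735°

S is at the origin; SU is horizontal with |SU| = 69.1 and U on the −x side, so U = (-69.100, 0.0000). SV is vertical with |SV| = 41.7 and V on the +y side, so V = (0.0000, 41.700). The virtual corner opposite S is at (-69.100, 41.700). The tangent condition forces FA to be normal to UA and A1 meets HV tangentially, so FH is at right angles to HV, with radius 13.1, so the center F sits 13.1 in from both sides at F = (-56.000, 28.600). That places the tangent points at A = (-69.100, 28.600) on UA and H = (-56.000, 41.700) on HV. Then cos ∠FAV = AF·AV / (|AF||AV|), giving 10.735°.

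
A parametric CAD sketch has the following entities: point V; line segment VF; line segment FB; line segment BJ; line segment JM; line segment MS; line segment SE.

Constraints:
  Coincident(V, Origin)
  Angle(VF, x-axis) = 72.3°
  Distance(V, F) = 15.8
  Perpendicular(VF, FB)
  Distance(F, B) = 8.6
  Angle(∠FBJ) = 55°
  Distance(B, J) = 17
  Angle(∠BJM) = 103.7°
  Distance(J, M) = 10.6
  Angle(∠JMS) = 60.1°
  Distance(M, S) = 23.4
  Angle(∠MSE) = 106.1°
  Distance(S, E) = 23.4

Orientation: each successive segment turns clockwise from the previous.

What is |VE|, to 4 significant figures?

27.25

V is at the origin; VF runs at 72.3° with length 15.8, so F = (4.804, 15.05). The perpendicularity gives FB at right angles to VF, so FB runs at -17.70°; with |FB| = 8.6, B = (13.00, 12.44). ∠FBJ = 55.0° gives BJ at -142.7° from the x-axis; with |BJ| = 17.0, J = (-0.5264, 2.136). ∠BJM = 103.7° gives JM at 141.0° from the x-axis; with |JM| = 10.6, M = (-8.764, 8.806). ∠JMS = 60.1° gives MS at 21.10° from the x-axis; with |MS| = 23.4, S = (13.07, 17.23). ∠MSE = 106.1° gives SE at -52.80° from the x-axis; with |SE| = 23.4, E = (27.21, -1.409). Then |VE| = |E − V| = 27.25.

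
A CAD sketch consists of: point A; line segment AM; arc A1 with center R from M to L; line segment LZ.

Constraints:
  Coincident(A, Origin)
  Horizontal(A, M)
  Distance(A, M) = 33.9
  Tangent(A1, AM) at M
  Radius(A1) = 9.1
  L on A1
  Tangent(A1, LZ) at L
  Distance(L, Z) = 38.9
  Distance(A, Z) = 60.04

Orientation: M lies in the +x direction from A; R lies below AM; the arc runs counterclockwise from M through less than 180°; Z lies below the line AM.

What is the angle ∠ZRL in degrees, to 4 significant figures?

76.83°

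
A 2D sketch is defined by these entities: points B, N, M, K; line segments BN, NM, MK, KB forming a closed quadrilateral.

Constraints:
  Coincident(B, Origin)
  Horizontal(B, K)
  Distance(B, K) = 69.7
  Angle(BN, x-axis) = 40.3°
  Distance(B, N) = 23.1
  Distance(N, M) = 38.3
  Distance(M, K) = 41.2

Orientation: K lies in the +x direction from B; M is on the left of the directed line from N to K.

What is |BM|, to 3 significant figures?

61.3

Checks: |NM| = 38.30 ✓; |MK| = 41.20 ✓.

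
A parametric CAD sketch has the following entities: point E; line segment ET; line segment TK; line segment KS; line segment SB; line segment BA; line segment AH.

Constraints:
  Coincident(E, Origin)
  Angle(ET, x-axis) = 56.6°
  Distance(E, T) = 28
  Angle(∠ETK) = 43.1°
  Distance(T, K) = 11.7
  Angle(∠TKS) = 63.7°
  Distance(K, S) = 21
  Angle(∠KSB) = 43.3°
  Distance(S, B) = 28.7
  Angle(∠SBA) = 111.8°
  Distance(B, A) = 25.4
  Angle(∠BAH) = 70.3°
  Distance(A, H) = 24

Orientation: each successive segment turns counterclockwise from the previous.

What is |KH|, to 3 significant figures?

10.1

E is at the origin; ET runs at 56.6° with length 28.0, so T = (15.4, 23.4). ∠ETK = 43.1° gives TK at -166° from the x-axis; with |TK| = 11.7, K = (4.04, 20.6). ∠TKS = 63.7° gives KS at -50.2° from the x-axis; with |KS| = 21.0, S = (17.5, 4.51). ∠KSB = 43.3° gives SB at 86.5° from the x-axis; with |SB| = 28.7, B = (19.2, 33.2). ∠SBA = 111.8° gives BA at 155° from the x-axis; with |BA| = 25.4, A = (-3.73, 44.0). ∠BAH = 70.3° gives AH at -95.6° from the x-axis; with |AH| = 24.0, H = (-6.07, 20.1). Then |KH| = |H − K| = 10.1.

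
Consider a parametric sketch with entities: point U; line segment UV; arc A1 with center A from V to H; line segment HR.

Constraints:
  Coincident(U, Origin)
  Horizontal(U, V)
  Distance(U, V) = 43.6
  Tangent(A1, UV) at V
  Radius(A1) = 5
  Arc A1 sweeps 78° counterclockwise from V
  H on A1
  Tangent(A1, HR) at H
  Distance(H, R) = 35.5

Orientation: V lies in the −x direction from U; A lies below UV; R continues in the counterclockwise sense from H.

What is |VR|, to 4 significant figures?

40.58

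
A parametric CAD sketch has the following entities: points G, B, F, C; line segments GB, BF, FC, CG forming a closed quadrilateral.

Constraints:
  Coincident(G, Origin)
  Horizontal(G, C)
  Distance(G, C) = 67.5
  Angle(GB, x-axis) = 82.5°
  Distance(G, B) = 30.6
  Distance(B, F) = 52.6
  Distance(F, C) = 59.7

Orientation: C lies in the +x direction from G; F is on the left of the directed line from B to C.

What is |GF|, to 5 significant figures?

75.345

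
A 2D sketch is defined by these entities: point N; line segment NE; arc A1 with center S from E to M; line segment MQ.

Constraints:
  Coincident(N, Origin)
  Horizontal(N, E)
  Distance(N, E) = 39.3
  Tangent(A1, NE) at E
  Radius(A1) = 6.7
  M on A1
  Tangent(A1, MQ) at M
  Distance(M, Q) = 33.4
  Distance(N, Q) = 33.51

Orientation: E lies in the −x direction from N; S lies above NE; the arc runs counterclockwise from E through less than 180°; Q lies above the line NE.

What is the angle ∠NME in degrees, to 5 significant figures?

147.76°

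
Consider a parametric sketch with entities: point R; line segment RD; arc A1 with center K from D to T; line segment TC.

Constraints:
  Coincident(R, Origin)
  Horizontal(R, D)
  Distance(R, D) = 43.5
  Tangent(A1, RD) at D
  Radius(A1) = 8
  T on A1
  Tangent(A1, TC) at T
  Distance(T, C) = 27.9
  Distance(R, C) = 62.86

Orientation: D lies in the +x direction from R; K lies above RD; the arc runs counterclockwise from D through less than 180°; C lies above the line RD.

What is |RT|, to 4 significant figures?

52.11

R is at the origin; R and D share the same y with |RD| = 43.5 and D on the +x side, so D = (43.50, 0.000). Since A1 is tangent to RD there, KD ⟂ RD, so K = D + (0, 8) = (43.50, 8.000). Since KT ⟂ TC (tangency), |KC| = √(8.0² + 27.9²) = 29.02 regardless of where T sits on A1. So C lies on both circle(R, 62.86) and circle(K, 29.02); the above-RD intersection is C = (51.63, 35.86). T is the foot of the tangent from C: T = (51.50, 7.964).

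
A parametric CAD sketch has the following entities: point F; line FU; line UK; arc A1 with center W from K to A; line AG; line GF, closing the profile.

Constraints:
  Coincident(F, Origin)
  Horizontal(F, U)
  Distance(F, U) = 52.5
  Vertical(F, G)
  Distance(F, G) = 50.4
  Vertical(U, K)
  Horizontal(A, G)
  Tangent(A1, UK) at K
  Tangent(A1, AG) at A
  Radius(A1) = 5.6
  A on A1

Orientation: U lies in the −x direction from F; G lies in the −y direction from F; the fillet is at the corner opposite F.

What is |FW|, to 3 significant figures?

64.9

F and G share the same x with |FG| = 50.4 and G on the −y side, so G = (0.00, -50.4). The virtual corner opposite F is at (-52.5, -50.4). Since A1 is tangent to UK there, WK ⟂ UK and tangency of A1 to AG means the radius WA is perpendicular to AG, with radius 5.6, so the center W sits 5.6 in from both sides at W = (-46.9, -44.8). Then |FW| = |W − F| = 64.9.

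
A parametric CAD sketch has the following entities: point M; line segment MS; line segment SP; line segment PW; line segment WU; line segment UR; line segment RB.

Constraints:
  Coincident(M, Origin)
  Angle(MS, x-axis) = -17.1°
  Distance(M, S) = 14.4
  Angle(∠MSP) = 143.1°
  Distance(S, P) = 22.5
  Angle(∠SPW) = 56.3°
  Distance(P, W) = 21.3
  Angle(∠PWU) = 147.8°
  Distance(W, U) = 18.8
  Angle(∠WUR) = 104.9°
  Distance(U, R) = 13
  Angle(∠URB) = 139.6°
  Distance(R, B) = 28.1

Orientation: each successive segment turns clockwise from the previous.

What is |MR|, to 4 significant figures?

7.355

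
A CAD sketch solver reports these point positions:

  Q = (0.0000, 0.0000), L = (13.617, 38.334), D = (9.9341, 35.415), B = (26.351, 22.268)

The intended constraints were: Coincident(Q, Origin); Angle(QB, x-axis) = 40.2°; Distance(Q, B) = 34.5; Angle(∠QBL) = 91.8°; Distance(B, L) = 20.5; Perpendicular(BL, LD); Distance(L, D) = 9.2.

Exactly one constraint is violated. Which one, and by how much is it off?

Distance(L, D) = 9.2 — off by 4.50.

Q = (0.00, 0.00) ✓; QB at 40.20° ✓; |QB| = 34.50 ✓; ∠QBL = 91.80° ✓; |BL| = 20.50 ✓; ∠(BL, LD) = 90.00° ✓; |LD| = 4.699 ✗.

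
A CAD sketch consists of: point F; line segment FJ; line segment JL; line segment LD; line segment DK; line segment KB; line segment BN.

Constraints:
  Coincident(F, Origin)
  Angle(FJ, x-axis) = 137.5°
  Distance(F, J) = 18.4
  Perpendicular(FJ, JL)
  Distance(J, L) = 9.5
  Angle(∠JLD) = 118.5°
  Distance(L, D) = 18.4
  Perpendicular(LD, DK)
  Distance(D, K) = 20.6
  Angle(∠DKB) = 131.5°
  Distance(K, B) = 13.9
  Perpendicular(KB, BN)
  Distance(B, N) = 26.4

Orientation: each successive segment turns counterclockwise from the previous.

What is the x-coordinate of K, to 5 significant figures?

5.4841

F is at the origin; FJ runs at 137.5° with length 18.4, so J = (-13.566, 12.431). FJ is perpendicular to JL, so JL runs at -132.50°; with |JL| = 9.5, L = (-19.984, 5.4267). ∠JLD = 118.5° gives LD at -71.000° from the x-axis; with |LD| = 18.4, D = (-13.994, -11.971). LD is perpendicular to DK, so DK runs at 19.000°; with |DK| = 20.6, K = (5.4841, -5.2641). So K.x = 5.4841.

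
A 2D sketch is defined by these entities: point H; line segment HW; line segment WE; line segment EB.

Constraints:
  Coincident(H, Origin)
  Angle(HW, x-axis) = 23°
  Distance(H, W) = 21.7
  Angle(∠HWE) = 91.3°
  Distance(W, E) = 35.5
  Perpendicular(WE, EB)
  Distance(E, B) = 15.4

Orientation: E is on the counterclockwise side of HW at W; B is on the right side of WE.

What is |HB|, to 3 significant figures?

51.7

H is at the origin; HW runs at 23.0° with length 21.7, so W = 21.7·(cos 23.0°, sin 23.0°) = (20.0, 8.48). ∠HWE = 91.3°, so WE runs at 23.0° + (180° − 91.3°) = 112° from the x-axis; with |WE| = 35.5, E = W + 35.5·(cos 112°, sin 112°) = (6.85, 41.5). WE ⟂ EB; with |EB| = 15.4 on the right of WE, B = E + 15.4·(0.929, 0.370) = (21.2, 47.2). Then |HB| = |B − H| = 51.7.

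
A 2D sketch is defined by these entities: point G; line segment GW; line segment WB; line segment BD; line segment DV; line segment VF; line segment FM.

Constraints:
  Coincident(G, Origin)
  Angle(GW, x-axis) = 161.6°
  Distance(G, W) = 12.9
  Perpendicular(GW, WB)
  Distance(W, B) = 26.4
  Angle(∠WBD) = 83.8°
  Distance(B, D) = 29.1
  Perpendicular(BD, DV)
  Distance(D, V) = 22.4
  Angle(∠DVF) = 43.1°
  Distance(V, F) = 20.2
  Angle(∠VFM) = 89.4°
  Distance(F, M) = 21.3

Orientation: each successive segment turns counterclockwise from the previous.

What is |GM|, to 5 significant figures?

35.113

G is at the origin; GW runs at 161.6° with length 12.9, so W = (-12.241, 4.0719). The perpendicularity gives WB at right angles to GW, so WB runs at -108.40°; with |WB| = 26.4, B = (-20.574, -20.978). ∠WBD = 83.8° gives BD at -12.200° from the x-axis; with |BD| = 29.1, D = (7.8692, -27.128). The perpendicularity gives DV at right angles to BD, so DV runs at 77.800°; with |DV| = 22.4, V = (12.603, -5.2339). ∠DVF = 43.1° gives VF at -145.30° from the x-axis; with |VF| = 20.2, F = (-4.0045, -16.733). ∠VFM = 89.4° gives FM at -54.700° from the x-axis; with |FM| = 21.3, M = (8.3039, -34.117). Then |GM| = |M − G| = 35.113.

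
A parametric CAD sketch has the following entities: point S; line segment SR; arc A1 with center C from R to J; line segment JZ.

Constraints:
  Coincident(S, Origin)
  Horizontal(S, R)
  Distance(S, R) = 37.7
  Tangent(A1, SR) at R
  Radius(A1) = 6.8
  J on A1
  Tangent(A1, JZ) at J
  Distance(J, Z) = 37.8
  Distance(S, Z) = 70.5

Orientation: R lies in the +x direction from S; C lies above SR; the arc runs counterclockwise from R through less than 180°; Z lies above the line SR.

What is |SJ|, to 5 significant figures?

44.147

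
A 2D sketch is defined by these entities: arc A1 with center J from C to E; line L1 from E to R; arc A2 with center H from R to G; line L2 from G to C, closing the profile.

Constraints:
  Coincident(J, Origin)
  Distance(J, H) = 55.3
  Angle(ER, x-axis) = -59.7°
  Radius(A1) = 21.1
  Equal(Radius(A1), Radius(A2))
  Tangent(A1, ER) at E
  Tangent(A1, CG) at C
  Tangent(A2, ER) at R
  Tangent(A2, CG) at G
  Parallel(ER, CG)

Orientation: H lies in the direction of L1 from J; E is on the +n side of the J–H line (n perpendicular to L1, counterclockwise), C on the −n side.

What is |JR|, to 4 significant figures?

59.19

Tangency of A1 to both parallel lines with radius 21.1 puts E and C at J ± 21.1·n: E = (18.22, 10.65), C = (-18.22, -10.65). Equal radii place R and G the same way about H: R = H + 21.1·n = (46.12, -37.10), G = H − 21.1·n = (9.683, -58.39). Then |JR| = |R − J| = 59.19.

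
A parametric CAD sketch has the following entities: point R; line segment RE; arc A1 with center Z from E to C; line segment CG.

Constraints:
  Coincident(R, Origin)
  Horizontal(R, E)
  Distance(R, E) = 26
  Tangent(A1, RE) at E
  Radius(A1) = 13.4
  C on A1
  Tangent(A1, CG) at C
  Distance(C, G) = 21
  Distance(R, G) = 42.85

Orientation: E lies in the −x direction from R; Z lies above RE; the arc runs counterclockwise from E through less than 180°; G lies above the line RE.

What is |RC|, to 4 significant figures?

22.34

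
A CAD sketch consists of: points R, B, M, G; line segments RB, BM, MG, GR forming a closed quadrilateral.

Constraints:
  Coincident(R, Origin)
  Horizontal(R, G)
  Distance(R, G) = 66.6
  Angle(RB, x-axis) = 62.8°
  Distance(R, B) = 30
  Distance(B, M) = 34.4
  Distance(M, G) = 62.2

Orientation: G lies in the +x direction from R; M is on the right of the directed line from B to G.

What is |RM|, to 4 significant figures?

8.069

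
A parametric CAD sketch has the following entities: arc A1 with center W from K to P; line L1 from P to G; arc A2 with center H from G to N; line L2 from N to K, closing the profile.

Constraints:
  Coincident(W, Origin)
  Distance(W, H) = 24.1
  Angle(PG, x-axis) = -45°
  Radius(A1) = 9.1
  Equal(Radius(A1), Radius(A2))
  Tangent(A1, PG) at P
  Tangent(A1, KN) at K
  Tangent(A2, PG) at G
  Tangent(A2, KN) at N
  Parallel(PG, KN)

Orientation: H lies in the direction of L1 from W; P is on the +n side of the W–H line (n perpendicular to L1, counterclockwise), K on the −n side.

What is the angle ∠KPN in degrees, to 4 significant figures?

52.94°

Tangency of A1 to both parallel lines with radius 9.1 puts P and K at W ± 9.1·n: P = (6.435, 6.435), K = (-6.435, -6.435). Equal radii place G and N the same way about H: G = H + 9.1·n = (23.48, -10.61), N = H − 9.1·n = (10.61, -23.48). Then cos ∠KPN = PK·PN / (|PK||PN|), giving 52.94°.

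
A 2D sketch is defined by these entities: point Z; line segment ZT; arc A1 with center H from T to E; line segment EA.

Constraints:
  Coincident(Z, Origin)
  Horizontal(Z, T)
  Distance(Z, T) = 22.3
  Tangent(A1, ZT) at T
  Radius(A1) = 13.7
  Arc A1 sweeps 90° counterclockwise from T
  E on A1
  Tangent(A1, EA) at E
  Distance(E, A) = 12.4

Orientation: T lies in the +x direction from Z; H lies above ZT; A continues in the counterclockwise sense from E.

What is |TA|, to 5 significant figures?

29.477

Z is at the origin; ZT is horizontal with |ZT| = 22.3 and T on the +x side, so T = (22.300, 0.0000). Tangency of A1 to ZT means the radius HT is perpendicular to ZT, so H = T + (0, 13.7) = (22.300, 13.700). On A1, T sits at bearing -90° from H; a 90° counterclockwise sweep puts E at bearing 0°, so E = H + 13.7·(cos 0°, sin 0°) = (36.000, 13.700). A1 meets EA tangentially, so HE is at right angles to EA, so EA runs along (−sin 0°, cos 0°); with |EA| = 12.4, A = (36.000, 26.100). Then |TA| = |A − T| = 29.477.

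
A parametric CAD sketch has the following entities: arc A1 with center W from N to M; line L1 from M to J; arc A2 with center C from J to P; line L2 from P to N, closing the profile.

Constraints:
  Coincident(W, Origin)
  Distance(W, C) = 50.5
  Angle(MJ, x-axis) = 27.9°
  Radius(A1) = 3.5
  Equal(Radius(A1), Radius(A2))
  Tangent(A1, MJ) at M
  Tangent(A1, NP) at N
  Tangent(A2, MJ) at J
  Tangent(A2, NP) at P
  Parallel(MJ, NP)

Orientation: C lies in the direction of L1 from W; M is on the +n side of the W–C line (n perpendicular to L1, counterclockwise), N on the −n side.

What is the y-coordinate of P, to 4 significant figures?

20.54

Tangency of A1 to both parallel lines with radius 3.5 puts M and N at W ± 3.5·n: M = (-1.638, 3.093), N = (1.638, -3.093). Equal radii place J and P the same way about C: J = C + 3.5·n = (42.99, 26.72), P = C − 3.5·n = (46.27, 20.54). So P.y = 20.54.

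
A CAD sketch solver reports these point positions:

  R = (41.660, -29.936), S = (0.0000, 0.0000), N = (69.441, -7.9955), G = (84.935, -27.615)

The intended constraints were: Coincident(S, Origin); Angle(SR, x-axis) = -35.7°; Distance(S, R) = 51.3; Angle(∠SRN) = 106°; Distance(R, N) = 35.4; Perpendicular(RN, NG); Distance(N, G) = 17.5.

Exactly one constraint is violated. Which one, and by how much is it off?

Distance(N, G) = 17.5 — off by 7.50.

S = (0.00, 0.00) ✓; SR at -35.70° ✓; |SR| = 51.30 ✓; ∠SRN = 106.0° ✓; |RN| = 35.40 ✓; ∠(RN, NG) = 90.00° ✓; |NG| = 25.00 ✗.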